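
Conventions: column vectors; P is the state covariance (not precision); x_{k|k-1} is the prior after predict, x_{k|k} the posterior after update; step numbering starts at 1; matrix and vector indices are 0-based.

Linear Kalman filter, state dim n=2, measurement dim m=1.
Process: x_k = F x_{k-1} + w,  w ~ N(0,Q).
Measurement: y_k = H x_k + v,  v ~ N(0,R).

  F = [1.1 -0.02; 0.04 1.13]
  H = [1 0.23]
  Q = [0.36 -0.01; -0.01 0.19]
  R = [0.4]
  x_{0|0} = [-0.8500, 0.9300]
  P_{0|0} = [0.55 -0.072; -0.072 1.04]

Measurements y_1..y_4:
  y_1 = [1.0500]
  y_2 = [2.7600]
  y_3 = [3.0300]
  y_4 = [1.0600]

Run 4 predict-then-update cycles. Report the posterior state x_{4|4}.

x_post = [1.2359, 2.3447]

step 1: x^-=[-0.9536, 1.0169]  P^-=[1.0291 -0.0987; -0.0987 1.5123]  S=[1.4637]  K=[0.6876; 0.1702]  nu=[1.7697]  x^+=[0.2632, 1.3181]  P^+=[0.3371 -0.2700; -0.2700 1.4700]
step 2: x^-=[0.2632, 1.5000]  P^-=[0.7804 -0.3638; -0.3638 2.0431]  S=[1.1211]  K=[0.6214; 0.0947]  nu=[2.1518]  x^+=[1.6004, 1.7036]  P^+=[0.3474 -0.4297; -0.4297 2.0331]
step 3: x^-=[1.7264, 1.9891]  P^-=[0.8001 -0.5745; -0.5745 2.7477]  S=[1.0812]  K=[0.6178; 0.0532]  nu=[0.8461]  x^+=[2.2491, 2.0341]  P^+=[0.3874 -0.6100; -0.6100 2.7447]
step 4: x^-=[2.4334, 2.3885]  P^-=[0.8567 -0.8127; -0.8127 3.6402]  S=[1.0754]  K=[0.6228; 0.0228]  nu=[-1.9227]  x^+=[1.2359, 2.3447]  P^+=[0.4396 -0.8280; -0.8280 3.6396]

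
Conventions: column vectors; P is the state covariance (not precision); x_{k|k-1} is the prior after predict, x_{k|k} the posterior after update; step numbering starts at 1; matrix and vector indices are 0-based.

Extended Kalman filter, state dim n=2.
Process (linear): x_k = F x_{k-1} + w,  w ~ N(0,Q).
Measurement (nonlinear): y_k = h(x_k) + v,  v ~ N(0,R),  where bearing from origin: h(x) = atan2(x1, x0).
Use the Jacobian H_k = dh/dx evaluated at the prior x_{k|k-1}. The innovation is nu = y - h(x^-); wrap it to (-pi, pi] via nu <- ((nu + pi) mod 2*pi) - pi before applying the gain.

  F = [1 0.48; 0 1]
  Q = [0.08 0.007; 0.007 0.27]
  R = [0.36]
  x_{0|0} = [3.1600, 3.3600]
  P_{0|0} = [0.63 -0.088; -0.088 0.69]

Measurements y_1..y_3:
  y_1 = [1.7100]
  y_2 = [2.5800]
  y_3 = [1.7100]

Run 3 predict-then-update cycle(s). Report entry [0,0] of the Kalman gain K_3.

K[0,0] = 0.0280

step 1: x^-=[4.7728, 3.3600]  P^-=[0.7845 0.2502; 0.2502 0.9600]  H_jac=[-0.0986 0.1401]  S=[0.3796]  K=[-0.1115; 0.2893]  nu=[1.0966]  x^+=[4.6505, 3.6773]  P^+=[0.7798 0.2624; 0.2624 0.9282]
step 2: x^-=[6.4156, 3.6773]  P^-=[1.3256 0.7150; 0.7150 1.1982]  H_jac=[-0.0672 0.1173]  S=[0.3712]  K=[-0.0142; 0.2492]  nu=[2.0595]  x^+=[6.3865, 4.1905]  P^+=[1.3255 0.7163; 0.7163 1.1752]
step 3: x^-=[8.3979, 4.1905]  P^-=[2.3639 1.2874; 1.2874 1.4452]  H_jac=[-0.0476 0.0953]  S=[0.3668]  K=[0.0280; 0.2087]  nu=[1.2472]  x^+=[8.4328, 4.4507]  P^+=[2.3636 1.2852; 1.2852 1.4292]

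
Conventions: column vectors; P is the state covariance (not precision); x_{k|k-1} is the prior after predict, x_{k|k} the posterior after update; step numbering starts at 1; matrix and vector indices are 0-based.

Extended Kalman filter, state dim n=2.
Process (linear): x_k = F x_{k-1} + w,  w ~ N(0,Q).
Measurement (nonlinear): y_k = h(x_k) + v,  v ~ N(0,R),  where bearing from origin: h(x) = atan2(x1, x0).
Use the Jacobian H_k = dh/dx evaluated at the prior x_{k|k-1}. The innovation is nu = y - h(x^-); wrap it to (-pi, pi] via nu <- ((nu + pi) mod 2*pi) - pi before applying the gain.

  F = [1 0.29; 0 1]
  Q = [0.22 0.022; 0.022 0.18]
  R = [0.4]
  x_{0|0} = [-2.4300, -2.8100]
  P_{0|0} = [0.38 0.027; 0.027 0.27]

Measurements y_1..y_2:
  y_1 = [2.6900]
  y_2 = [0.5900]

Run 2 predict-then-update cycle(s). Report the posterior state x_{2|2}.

step 1: x^-=[-3.2449, -2.8100]  P^-=[0.6384 0.1273; 0.1273 0.4500]  H_jac=[0.1525 -0.1761]  S=[0.4220]  K=[0.1776; -0.1418]  nu=[-1.1653]  x^+=[-3.4518, -2.6448]  P^+=[0.6251 0.1379; 0.1379 0.4415]
step 2: x^-=[-4.2188, -2.6448]  P^-=[0.9622 0.2880; 0.2880 0.6215]  H_jac=[0.1067 -0.1702]  S=[0.4185]  K=[0.1282; -0.1793]  nu=[-3.1116]  x^+=[-4.6176, -2.0868]  P^+=[0.9553 0.2976; 0.2976 0.6081]

x_post = [-4.6176, -2.0868]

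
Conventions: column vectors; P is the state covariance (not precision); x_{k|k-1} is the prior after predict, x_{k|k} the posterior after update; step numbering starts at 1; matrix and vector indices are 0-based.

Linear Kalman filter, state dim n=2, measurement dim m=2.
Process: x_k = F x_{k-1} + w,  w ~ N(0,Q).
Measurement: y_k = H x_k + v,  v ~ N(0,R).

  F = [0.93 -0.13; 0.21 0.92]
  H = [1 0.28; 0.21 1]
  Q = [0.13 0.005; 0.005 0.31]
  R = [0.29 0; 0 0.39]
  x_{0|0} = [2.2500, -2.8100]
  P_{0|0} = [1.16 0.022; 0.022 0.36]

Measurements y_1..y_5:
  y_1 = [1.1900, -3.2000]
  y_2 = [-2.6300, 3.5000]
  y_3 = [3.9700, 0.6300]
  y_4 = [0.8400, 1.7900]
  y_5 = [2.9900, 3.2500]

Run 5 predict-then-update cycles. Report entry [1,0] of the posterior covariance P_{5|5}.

step 1: x^-=[2.4578, -2.1127]  P^-=[1.1340 0.2067; 0.2067 0.6744]  S=[1.5927 0.6458; 0.6458 1.2012]  K=[0.7650 -0.0410; 0.0077 0.5934]  nu=[-0.6762, -1.6034]  x^+=[2.0062, -3.0694]  P^+=[0.2405 -0.0665; -0.0665 0.2454]
step 2: x^-=[2.2647, -2.4026]  P^-=[0.3582 -0.0324; -0.0324 0.5026]  S=[0.6694 0.1816; 0.1816 0.8948]  K=[0.5382 -0.0614; 0.0121 0.5516]  nu=[-4.2220, 5.4270]  x^+=[-0.3407, 0.5400]  P^+=[0.1729 -0.0603; -0.0603 0.2278]
step 3: x^-=[-0.3870, 0.4253]  P^-=[0.2980 -0.0384; -0.0384 0.4871]  S=[0.6047 0.1583; 0.1583 0.8742]  K=[0.4911 -0.0613; 0.0195 0.5445]  nu=[4.2380, 0.2860]  x^+=[1.6766, 0.6637]  P^+=[0.1584 -0.0572; -0.0572 0.2244]
step 4: x^-=[1.4730, 0.9627]  P^-=[0.2846 -0.0382; -0.0382 0.4848]  S=[0.5912 0.1550; 0.1550 0.8713]  K=[0.4792 -0.0606; 0.0225 0.5432]  nu=[-0.9025, 0.5180]  x^+=[1.0091, 1.2238]  P^+=[0.1547 -0.0561; -0.0561 0.2236]
step 5: x^-=[0.7794, 1.3378]  P^-=[0.2811 -0.0380; -0.0380 0.4844]  S=[0.5878 0.1544; 0.1544 0.8709]  K=[0.4760 -0.0603; 0.0235 0.5429]  nu=[1.8360, 1.7485]  x^+=[1.5479, 2.3302]  P^+=[0.1536 -0.0558; -0.0558 0.2235]

P_post[1,0] = -0.0558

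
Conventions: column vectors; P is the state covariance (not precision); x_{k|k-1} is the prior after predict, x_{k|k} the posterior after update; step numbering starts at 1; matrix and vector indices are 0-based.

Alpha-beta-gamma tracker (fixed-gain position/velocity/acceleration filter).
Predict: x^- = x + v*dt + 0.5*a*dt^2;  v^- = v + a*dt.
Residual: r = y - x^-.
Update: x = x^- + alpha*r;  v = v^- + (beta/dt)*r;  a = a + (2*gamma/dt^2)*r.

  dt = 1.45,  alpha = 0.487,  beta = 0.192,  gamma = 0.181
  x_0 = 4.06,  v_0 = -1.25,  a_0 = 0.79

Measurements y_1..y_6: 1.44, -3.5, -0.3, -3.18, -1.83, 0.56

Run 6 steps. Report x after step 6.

x_post = -2.5974

step 1: x_pred=3.0780  r=-1.6380  x^+=2.2803  v^+=-0.3214  a^+=0.5080
step 2: x_pred=2.3483  r=-5.8483  x^+=-0.4998  v^+=-0.3592  a^+=-0.4990
step 3: x_pred=-1.5452  r=1.2452  x^+=-0.9388  v^+=-0.9178  a^+=-0.2846
step 4: x_pred=-2.5688  r=-0.6112  x^+=-2.8664  v^+=-1.4114  a^+=-0.3898
step 5: x_pred=-5.3227  r=3.4927  x^+=-3.6217  v^+=-1.5141  a^+=0.2116
step 6: x_pred=-5.5948  r=6.1548  x^+=-2.5974  v^+=-0.3923  a^+=1.2713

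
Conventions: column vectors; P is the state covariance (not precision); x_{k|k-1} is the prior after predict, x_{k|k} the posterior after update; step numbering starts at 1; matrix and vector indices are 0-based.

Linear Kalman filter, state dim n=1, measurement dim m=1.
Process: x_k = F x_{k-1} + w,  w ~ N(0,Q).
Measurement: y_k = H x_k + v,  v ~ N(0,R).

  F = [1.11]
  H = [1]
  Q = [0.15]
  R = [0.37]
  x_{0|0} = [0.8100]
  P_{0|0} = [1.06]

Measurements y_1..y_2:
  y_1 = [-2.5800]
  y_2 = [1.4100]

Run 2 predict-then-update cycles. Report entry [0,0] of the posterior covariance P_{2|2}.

step 1: x^-=[0.8991]  P^-=[1.4560]  S=[1.8260]  K=[0.7974]  nu=[-3.4791]  x^+=[-1.8750]  P^+=[0.2950]
step 2: x^-=[-2.0813]  P^-=[0.5135]  S=[0.8835]  K=[0.5812]  nu=[3.4913]  x^+=[-0.0521]  P^+=[0.2150]

P_post[0,0] = 0.2150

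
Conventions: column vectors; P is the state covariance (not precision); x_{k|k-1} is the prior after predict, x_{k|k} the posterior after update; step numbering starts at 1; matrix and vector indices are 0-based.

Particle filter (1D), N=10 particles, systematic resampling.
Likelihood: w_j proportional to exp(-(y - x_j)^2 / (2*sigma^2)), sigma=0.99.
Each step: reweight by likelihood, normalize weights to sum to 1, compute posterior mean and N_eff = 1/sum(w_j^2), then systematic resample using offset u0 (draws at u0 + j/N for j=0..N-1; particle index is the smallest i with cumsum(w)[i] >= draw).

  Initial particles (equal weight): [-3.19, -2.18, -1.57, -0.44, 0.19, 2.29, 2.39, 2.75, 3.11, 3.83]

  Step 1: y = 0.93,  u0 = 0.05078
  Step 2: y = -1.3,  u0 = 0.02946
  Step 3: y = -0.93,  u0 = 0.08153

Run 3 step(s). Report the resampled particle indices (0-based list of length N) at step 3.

resampled_idx = [0, 1, 2, 3, 4, 4, 5, 6, 8, 9]

step 1: w=[0.0001, 0.0033, 0.0187, 0.1743, 0.3435, 0.1768, 0.1531, 0.0838, 0.0402, 0.0062]  mean=1.1019  Neff=4.7148  idx=[3, 3, 4, 4, 4, 5, 5, 6, 6, 7]
step 2: w=[0.2927, 0.2927, 0.1375, 0.1375, 0.1375, 0.0006, 0.0006, 0.0004, 0.0004, 0.0001]  mean=-0.1742  Neff=4.3851  idx=[0, 0, 0, 1, 1, 1, 2, 3, 3, 4]
step 3: w=[0.1193, 0.1193, 0.1193, 0.1193, 0.1193, 0.1193, 0.0711, 0.0711, 0.0711, 0.0711]  mean=-0.2609  Neff=9.4723  idx=[0, 1, 2, 3, 4, 4, 5, 6, 8, 9]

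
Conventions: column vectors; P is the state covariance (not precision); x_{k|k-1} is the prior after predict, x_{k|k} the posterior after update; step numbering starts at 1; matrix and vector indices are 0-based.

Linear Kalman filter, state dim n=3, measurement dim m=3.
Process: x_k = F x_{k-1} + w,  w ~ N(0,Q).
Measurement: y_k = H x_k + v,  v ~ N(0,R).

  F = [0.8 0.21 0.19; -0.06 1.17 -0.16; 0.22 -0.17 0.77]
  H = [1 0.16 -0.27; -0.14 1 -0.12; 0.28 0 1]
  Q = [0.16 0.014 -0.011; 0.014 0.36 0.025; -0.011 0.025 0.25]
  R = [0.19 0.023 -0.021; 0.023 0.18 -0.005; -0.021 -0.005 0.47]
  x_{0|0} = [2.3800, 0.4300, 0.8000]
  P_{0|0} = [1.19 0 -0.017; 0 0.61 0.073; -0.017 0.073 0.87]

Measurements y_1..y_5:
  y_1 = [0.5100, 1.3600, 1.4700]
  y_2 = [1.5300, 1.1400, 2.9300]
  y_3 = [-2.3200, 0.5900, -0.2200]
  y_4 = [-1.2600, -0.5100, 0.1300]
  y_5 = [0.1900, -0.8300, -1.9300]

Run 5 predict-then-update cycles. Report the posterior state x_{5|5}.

step 1: x^-=[2.1463, 0.2323, 1.0665]  P^-=[0.9806 0.0965 0.3022; 0.0965 1.1939 -0.1501; 0.3022 -0.1501 0.8162]  S=[1.1413 0.2161 0.2929; 0.2161 1.4241 -0.3169; 0.2929 -0.3169 1.5323]  K=[0.7732 -0.1264 0.2025; 0.1095 0.8411 0.0727; -0.0905 -0.0581 0.5932]  nu=[-1.3855, 1.5562, -0.1975]  x^+=[0.8384, 1.3751, 0.9843]  P^+=[0.1470 0.0192 0.0384; 0.0192 0.1589 0.0223; 0.0384 0.0223 0.2702]
step 2: x^-=[1.1465, 1.4011, 0.7086]  P^-=[0.2908 0.0544 0.0752; 0.0544 0.5747 -0.0191; 0.0752 -0.0191 0.4277]  S=[0.5051 0.1406 0.0138; 0.1406 0.7584 -0.0847; 0.0138 -0.0847 0.9625]  K=[0.5719 -0.0835 0.1471; 0.0922 0.7403 0.0597; -0.0878 -0.0387 0.4640]  nu=[0.3506, -0.0156, 1.9004]  x^+=[1.6279, 1.5354, 1.5602]  P^+=[0.1085 0.0158 0.0272; 0.0158 0.1395 0.0180; 0.0272 0.0180 0.2125]
step 3: x^-=[1.9212, 1.4492, 1.2985]  P^-=[0.2583 0.0508 0.0530; 0.0508 0.5483 -0.0116; 0.0530 -0.0116 0.3886]  S=[0.4793 0.1359 -0.0042; 0.1359 0.7293 -0.0683; -0.0042 -0.0683 0.9085]  K=[0.5493 -0.0783 0.1346; 0.0884 0.7330 0.0584; -0.0998 -0.0301 0.4413]  nu=[-4.1225, -0.4344, -2.0565]  x^+=[-0.5862, 0.6463, 0.8155]  P^+=[0.1036 0.0151 0.0231; 0.0151 0.1379 0.0177; 0.0231 0.0177 0.2032]
step 4: x^-=[-0.1783, 0.6608, 0.3891]  P^-=[0.2532 0.0508 0.0482; 0.0508 0.5461 -0.0102; 0.0482 -0.0102 0.3815]  S=[0.4762 0.1360 -0.0080; 0.1360 0.7264 -0.0651; -0.0080 -0.0651 0.8984]  K=[0.5458 -0.0771 0.1318; 0.0879 0.7324 0.0583; -0.1034 -0.0279 0.4368]  nu=[-1.0824, -1.1491, -0.2092]  x^+=[-0.7080, -0.2881, 0.4417]  P^+=[0.1027 0.0150 0.0221; 0.0150 0.1378 0.0177; 0.0221 0.0177 0.2014]
step 5: x^-=[-0.5429, -0.3653, 0.2334]  P^-=[0.2523 0.0509 0.0471; 0.0509 0.5459 -0.0099; 0.0471 -0.0099 0.3801]  S=[0.4757 0.1361 -0.0088; 0.1361 0.7260 -0.0644; -0.0088 -0.0644 0.8963]  K=[0.5452 -0.0769 0.1312; 0.0878 0.7324 0.0583; -0.1042 -0.0274 0.4358]  nu=[0.8544, -0.5127, -2.0113]  x^+=[-0.3016, -0.7830, -0.7182]  P^+=[0.1026 0.0150 0.0219; 0.0150 0.1378 0.0177; 0.0219 0.0177 0.2010]

x_post = [-0.3016, -0.7830, -0.7182]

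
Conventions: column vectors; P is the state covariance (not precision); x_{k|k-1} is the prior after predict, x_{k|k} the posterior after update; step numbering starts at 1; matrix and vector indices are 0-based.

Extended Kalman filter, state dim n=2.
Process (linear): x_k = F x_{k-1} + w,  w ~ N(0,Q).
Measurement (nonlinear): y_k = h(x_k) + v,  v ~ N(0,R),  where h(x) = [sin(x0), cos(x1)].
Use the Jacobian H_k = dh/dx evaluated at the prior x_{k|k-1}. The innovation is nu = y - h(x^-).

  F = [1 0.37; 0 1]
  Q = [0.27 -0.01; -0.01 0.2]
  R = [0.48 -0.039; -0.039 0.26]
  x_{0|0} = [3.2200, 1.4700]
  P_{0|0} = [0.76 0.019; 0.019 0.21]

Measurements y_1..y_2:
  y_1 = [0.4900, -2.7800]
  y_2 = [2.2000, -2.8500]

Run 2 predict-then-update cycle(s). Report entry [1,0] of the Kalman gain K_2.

K[1,0] = -0.0192

step 1: x^-=[3.7639, 1.4700]  P^-=[1.0728 0.0867; 0.0867 0.4100]  H_jac=[-0.8125 0.0000; 0.0000 -0.9949]  S=[1.1883 0.0311; 0.0311 0.6658]  K=[-0.7311 -0.0954; -0.0433 -0.6106]  nu=[1.0729, -2.8806]  x^+=[3.2544, 3.1825]  P^+=[0.4273 -0.0037; -0.0037 0.1579]
step 2: x^-=[4.4319, 3.1825]  P^-=[0.7162 0.0447; 0.0447 0.3579]  H_jac=[-0.2768 0.0000; 0.0000 0.0409]  S=[0.5349 -0.0395; -0.0395 0.2606]  K=[-0.3743 -0.0497; -0.0192 0.0532]  nu=[3.1609, -1.8508]  x^+=[3.3407, 3.0233]  P^+=[0.6420 0.0408; 0.0408 0.3569]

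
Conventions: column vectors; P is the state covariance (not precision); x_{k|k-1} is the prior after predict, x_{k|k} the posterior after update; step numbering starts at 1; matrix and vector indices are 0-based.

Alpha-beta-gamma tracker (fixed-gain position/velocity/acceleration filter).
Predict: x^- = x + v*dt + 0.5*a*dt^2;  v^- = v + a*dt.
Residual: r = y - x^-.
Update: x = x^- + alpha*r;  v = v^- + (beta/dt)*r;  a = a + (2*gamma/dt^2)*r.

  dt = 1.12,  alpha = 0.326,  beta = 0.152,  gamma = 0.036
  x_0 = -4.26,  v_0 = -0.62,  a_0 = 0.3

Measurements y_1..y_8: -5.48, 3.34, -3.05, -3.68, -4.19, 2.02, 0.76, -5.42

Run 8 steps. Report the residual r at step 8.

resid = -9.3072

step 1: x_pred=-4.7662  r=-0.7138  x^+=-4.9989  v^+=-0.3809  a^+=0.2590
step 2: x_pred=-5.2630  r=8.6030  x^+=-2.4584  v^+=1.0768  a^+=0.7528
step 3: x_pred=-0.7803  r=-2.2697  x^+=-1.5202  v^+=1.6119  a^+=0.6225
step 4: x_pred=0.6756  r=-4.3556  x^+=-0.7443  v^+=1.7181  a^+=0.3725
step 5: x_pred=1.4136  r=-5.6036  x^+=-0.4132  v^+=1.3748  a^+=0.0509
step 6: x_pred=1.1586  r=0.8614  x^+=1.4394  v^+=1.5488  a^+=0.1004
step 7: x_pred=3.2369  r=-2.4769  x^+=2.4295  v^+=1.3250  a^+=-0.0418
step 8: x_pred=3.8872  r=-9.3072  x^+=0.8531  v^+=0.0150  a^+=-0.5760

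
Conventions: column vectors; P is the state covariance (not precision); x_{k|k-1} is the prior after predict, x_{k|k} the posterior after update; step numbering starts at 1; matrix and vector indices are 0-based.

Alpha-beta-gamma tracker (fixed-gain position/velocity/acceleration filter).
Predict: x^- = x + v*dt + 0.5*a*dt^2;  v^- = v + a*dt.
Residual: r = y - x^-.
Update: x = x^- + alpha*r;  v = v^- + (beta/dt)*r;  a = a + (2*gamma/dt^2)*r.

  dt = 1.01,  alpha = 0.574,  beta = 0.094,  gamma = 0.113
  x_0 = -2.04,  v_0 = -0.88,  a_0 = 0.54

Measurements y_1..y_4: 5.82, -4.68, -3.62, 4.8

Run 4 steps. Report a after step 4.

step 1: x_pred=-2.6534  r=8.4734  x^+=2.2103  v^+=0.4540  a^+=2.4172
step 2: x_pred=3.9018  r=-8.5818  x^+=-1.0241  v^+=2.0967  a^+=0.5160
step 3: x_pred=1.3567  r=-4.9767  x^+=-1.4999  v^+=2.1547  a^+=-0.5866
step 4: x_pred=0.3771  r=4.4229  x^+=2.9159  v^+=1.9739  a^+=0.3933

a_post = 0.3933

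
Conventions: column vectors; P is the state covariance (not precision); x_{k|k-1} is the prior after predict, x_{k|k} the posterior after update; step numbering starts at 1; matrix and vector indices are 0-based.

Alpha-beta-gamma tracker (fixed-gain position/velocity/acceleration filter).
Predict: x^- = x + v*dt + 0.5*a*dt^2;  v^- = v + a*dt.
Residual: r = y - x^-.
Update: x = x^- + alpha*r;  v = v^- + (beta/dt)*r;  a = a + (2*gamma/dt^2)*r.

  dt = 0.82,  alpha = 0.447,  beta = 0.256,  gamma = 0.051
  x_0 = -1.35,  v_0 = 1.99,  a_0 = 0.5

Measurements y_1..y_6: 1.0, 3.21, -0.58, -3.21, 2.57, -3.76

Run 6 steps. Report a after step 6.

step 1: x_pred=0.4499  r=0.5501  x^+=0.6958  v^+=2.5717  a^+=0.5834
step 2: x_pred=3.0008  r=0.2092  x^+=3.0943  v^+=3.1155  a^+=0.6152
step 3: x_pred=5.8558  r=-6.4358  x^+=2.9790  v^+=1.6107  a^+=-0.3611
step 4: x_pred=4.1784  r=-7.3884  x^+=0.8758  v^+=-0.9920  a^+=-1.4819
step 5: x_pred=-0.4359  r=3.0059  x^+=0.9077  v^+=-1.2687  a^+=-1.0259
step 6: x_pred=-0.4775  r=-3.2825  x^+=-1.9448  v^+=-3.1347  a^+=-1.5238

a_post = -1.5238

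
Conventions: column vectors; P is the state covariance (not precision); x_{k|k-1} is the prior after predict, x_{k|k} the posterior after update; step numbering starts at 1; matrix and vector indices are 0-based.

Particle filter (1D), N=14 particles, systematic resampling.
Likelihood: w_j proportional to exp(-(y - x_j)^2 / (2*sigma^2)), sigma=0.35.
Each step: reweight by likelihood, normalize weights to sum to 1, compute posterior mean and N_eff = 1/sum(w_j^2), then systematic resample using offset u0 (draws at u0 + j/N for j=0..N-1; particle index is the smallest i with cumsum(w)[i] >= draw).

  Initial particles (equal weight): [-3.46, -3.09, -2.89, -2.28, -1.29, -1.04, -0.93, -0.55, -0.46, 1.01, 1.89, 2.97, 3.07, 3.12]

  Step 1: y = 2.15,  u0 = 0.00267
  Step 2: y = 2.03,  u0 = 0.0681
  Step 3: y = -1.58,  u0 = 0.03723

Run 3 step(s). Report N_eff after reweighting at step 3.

N_eff = 14.0000

step 1: w=[0.0000, 0.0000, 0.0000, 0.0000, 0.0000, 0.0000, 0.0000, 0.0000, 0.0000, 0.0056, 0.8612, 0.0729, 0.0359, 0.0244]  mean=2.0361  Neff=1.3354  idx=[9, 10, 10, 10, 10, 10, 10, 10, 10, 10, 10, 10, 10, 11]
step 2: w=[0.0013, 0.0830, 0.0830, 0.0830, 0.0830, 0.0830, 0.0830, 0.0830, 0.0830, 0.0830, 0.0830, 0.0830, 0.0830, 0.0024]  mean=1.8915  Neff=12.0889  idx=[1, 2, 3, 4, 5, 6, 6, 7, 8, 9, 10, 11, 12, 12]
step 3: w=[0.0714, 0.0714, 0.0714, 0.0714, 0.0714, 0.0714, 0.0714, 0.0714, 0.0714, 0.0714, 0.0714, 0.0714, 0.0714, 0.0714]  mean=1.8900  Neff=14.0000  idx=[0, 1, 2, 3, 4, 5, 6, 7, 8, 9, 10, 11, 12, 13]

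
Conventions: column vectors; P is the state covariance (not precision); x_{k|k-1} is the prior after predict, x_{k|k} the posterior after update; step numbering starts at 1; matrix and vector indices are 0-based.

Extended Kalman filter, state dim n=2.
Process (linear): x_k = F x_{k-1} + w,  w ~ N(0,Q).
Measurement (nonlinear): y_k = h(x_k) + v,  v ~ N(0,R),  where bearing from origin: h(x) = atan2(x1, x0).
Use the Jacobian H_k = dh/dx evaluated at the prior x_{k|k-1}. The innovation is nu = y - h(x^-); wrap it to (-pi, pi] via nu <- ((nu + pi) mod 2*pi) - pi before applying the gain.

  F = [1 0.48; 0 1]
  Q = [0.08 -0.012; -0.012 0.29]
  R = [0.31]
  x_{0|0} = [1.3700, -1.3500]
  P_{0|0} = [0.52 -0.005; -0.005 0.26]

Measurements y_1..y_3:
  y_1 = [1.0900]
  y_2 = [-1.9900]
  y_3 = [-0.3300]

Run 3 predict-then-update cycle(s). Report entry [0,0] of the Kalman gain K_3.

K[0,0] = 0.7304

step 1: x^-=[0.7220, -1.3500]  P^-=[0.6551 0.1078; 0.1078 0.5500]  H_jac=[0.5760 0.3080]  S=[0.6178]  K=[0.6645; 0.3748]  nu=[2.1697]  x^+=[2.1638, -0.5369]  P^+=[0.3823 -0.0461; -0.0461 0.4632]
step 2: x^-=[1.9061, -0.5369]  P^-=[0.5248 0.1643; 0.1643 0.7532]  H_jac=[0.1369 0.4861]  S=[0.5197]  K=[0.2919; 0.7478]  nu=[-1.7154]  x^+=[1.4053, -1.8197]  P^+=[0.4805 0.0508; 0.0508 0.4626]
step 3: x^-=[0.5318, -1.8197]  P^-=[0.7159 0.2609; 0.2609 0.7526]  H_jac=[0.5063 0.1480]  S=[0.5491]  K=[0.7304; 0.4434]  nu=[0.9565]  x^+=[1.2305, -1.3957]  P^+=[0.4230 0.0831; 0.0831 0.6447]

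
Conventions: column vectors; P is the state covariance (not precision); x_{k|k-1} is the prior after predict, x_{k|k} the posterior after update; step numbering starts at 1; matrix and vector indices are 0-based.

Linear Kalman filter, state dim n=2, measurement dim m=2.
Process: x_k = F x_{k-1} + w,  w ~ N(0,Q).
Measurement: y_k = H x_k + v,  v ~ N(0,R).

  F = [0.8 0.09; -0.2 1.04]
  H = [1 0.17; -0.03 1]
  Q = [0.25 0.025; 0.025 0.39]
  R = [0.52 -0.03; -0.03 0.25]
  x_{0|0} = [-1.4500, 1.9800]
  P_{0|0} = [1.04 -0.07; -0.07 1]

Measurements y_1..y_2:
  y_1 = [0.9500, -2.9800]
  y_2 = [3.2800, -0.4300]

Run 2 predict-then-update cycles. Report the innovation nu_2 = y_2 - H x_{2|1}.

innov = [3.4255, 1.9394]

step 1: x^-=[-0.9818, 2.3492]  P^-=[0.9136 -0.1048; -0.1048 1.5423]  S=[1.4426 0.1005; 0.1005 1.7994]  K=[0.6285 -0.1086; 0.0495 0.8561]  nu=[1.5324, -5.3587]  x^+=[0.5633, -2.1626]  P^+=[0.3362 -0.0359; -0.0359 0.2115]
step 2: x^-=[0.2560, -2.3617]  P^-=[0.4617 -0.0382; -0.0382 0.6471]  S=[0.9874 0.0281; 0.0281 0.8998]  K=[0.4631 -0.0724; 0.0522 0.7188]  nu=[3.4255, 1.9394]  x^+=[1.7019, -0.7888]  P^+=[0.2471 -0.0246; -0.0246 0.1774]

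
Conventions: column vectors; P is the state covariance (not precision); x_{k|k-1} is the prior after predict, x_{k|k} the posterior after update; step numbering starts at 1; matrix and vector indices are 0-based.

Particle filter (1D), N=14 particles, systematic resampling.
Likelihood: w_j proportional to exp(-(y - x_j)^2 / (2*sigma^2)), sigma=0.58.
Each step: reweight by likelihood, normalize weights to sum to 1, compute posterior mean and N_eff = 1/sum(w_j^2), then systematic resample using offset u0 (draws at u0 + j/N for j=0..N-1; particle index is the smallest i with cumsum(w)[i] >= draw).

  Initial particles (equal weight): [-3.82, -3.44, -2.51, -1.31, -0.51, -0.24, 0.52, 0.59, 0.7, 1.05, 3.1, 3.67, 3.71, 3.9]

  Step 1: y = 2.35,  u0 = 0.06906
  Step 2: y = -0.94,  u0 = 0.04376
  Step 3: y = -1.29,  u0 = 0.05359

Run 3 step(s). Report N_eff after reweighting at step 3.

step 1: w=[0.0000, 0.0000, 0.0000, 0.0000, 0.0000, 0.0001, 0.0096, 0.0140, 0.0244, 0.1133, 0.6052, 0.1048, 0.0893, 0.0393]  mean=2.8947  Neff=2.4968  idx=[9, 9, 10, 10, 10, 10, 10, 10, 10, 10, 11, 11, 12, 13]
step 2: w=[0.5000, 0.5000, 0.0000, 0.0000, 0.0000, 0.0000, 0.0000, 0.0000, 0.0000, 0.0000, 0.0000, 0.0000, 0.0000, 0.0000]  mean=1.0500  Neff=2.0000  idx=[0, 0, 0, 0, 0, 0, 0, 1, 1, 1, 1, 1, 1, 1]
step 3: w=[0.0714, 0.0714, 0.0714, 0.0714, 0.0714, 0.0714, 0.0714, 0.0714, 0.0714, 0.0714, 0.0714, 0.0714, 0.0714, 0.0714]  mean=1.0500  Neff=14.0000  idx=[0, 1, 2, 3, 4, 5, 6, 7, 8, 9, 10, 11, 12, 13]

N_eff = 14.0000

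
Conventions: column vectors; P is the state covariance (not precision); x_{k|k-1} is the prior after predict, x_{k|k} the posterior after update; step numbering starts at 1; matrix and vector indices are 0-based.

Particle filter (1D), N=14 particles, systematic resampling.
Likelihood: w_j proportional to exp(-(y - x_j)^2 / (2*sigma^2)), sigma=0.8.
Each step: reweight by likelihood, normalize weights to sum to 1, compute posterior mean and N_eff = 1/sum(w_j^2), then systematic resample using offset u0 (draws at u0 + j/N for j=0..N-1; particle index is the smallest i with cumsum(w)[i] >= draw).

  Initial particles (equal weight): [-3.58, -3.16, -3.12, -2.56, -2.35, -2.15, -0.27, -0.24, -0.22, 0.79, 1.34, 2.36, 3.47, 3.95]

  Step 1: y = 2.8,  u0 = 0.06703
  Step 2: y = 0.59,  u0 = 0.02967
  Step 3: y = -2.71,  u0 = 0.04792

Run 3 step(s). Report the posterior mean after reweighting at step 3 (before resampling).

post_mean = 1.3405

step 1: w=[0.0000, 0.0000, 0.0000, 0.0000, 0.0000, 0.0000, 0.0003, 0.0003, 0.0004, 0.0198, 0.0878, 0.3992, 0.3270, 0.1652]  mean=2.8625  Neff=3.3149  idx=[10, 11, 11, 11, 11, 11, 11, 12, 12, 12, 12, 13, 13, 13]
step 2: w=[0.5508, 0.0739, 0.0739, 0.0739, 0.0739, 0.0739, 0.0739, 0.0013, 0.0013, 0.0013, 0.0013, 0.0001, 0.0001, 0.0001]  mean=1.8046  Neff=2.9749  idx=[0, 0, 0, 0, 0, 0, 0, 0, 1, 2, 3, 4, 5, 6]
step 3: w=[0.1249, 0.1249, 0.1249, 0.1249, 0.1249, 0.1249, 0.1249, 0.1249, 0.0001, 0.0001, 0.0001, 0.0001, 0.0001, 0.0001]  mean=1.3405  Neff=8.0084  idx=[0, 0, 1, 2, 2, 3, 3, 4, 4, 5, 6, 6, 7, 7]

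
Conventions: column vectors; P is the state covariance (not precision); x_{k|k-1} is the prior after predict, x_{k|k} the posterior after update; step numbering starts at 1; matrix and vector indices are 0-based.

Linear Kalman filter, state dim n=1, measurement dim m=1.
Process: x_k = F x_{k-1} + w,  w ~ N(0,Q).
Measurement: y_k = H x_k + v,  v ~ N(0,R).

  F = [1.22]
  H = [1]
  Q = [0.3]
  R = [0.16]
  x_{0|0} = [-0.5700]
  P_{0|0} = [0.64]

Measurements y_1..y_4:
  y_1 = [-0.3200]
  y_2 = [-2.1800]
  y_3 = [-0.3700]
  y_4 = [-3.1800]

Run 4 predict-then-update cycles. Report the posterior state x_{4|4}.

step 1: x^-=[-0.6954]  P^-=[1.2526]  S=[1.4126]  K=[0.8867]  nu=[0.3754]  x^+=[-0.3625]  P^+=[0.1419]
step 2: x^-=[-0.4423]  P^-=[0.5112]  S=[0.6712]  K=[0.7616]  nu=[-1.7377]  x^+=[-1.7657]  P^+=[0.1219]
step 3: x^-=[-2.1542]  P^-=[0.4814]  S=[0.6414]  K=[0.7505]  nu=[1.7842]  x^+=[-0.8151]  P^+=[0.1201]
step 4: x^-=[-0.9944]  P^-=[0.4787]  S=[0.6387]  K=[0.7495]  nu=[-2.1856]  x^+=[-2.6325]  P^+=[0.1199]

x_post = [-2.6325]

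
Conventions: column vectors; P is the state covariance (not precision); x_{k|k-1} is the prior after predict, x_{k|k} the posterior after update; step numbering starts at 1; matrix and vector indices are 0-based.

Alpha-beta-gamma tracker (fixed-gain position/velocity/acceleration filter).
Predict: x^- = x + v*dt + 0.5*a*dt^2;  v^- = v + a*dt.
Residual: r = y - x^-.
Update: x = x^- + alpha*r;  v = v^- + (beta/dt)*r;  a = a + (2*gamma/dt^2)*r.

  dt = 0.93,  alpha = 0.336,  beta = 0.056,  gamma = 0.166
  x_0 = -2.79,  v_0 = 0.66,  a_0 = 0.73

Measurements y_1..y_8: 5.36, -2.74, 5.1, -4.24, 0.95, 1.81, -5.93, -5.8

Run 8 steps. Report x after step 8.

x_post = -19.0497

step 1: x_pred=-1.8605  r=7.2205  x^+=0.5656  v^+=1.7737  a^+=3.5017
step 2: x_pred=3.7294  r=-6.4694  x^+=1.5557  v^+=4.6407  a^+=1.0183
step 3: x_pred=6.3119  r=-1.2119  x^+=5.9047  v^+=5.5147  a^+=0.5531
step 4: x_pred=11.2726  r=-15.5126  x^+=6.0604  v^+=5.0951  a^+=-5.4015
step 5: x_pred=8.4629  r=-7.5129  x^+=5.9386  v^+=-0.3808  a^+=-8.2854
step 6: x_pred=2.0014  r=-0.1914  x^+=1.9371  v^+=-8.0977  a^+=-8.3589
step 7: x_pred=-9.2086  r=3.2786  x^+=-8.1070  v^+=-15.6741  a^+=-7.1004
step 8: x_pred=-25.7544  r=19.9544  x^+=-19.0497  v^+=-21.0759  a^+=0.5593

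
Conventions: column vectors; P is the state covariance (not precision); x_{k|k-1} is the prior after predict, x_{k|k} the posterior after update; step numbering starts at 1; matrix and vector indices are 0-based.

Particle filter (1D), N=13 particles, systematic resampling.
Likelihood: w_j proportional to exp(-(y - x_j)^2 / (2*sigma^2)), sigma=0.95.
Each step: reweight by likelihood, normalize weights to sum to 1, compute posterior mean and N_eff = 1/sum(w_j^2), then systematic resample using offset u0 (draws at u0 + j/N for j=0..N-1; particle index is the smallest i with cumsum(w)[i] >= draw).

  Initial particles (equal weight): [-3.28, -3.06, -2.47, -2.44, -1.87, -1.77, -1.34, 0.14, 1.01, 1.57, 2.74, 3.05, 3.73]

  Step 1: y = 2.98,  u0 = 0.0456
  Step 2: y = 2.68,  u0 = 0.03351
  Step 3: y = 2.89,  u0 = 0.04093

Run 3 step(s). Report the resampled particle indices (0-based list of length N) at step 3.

step 1: w=[0.0000, 0.0000, 0.0000, 0.0000, 0.0000, 0.0000, 0.0000, 0.0036, 0.0369, 0.1052, 0.3067, 0.3157, 0.2318]  mean=2.8710  Neff=3.8471  idx=[9, 9, 10, 10, 10, 10, 11, 11, 11, 11, 12, 12, 12]
step 2: w=[0.0489, 0.0489, 0.0965, 0.0965, 0.0965, 0.0965, 0.0897, 0.0897, 0.0897, 0.0897, 0.0525, 0.0525, 0.0525]  mean=2.8928  Neff=12.1256  idx=[0, 2, 2, 3, 4, 5, 6, 6, 7, 8, 9, 10, 12]
step 3: w=[0.0328, 0.0851, 0.0851, 0.0851, 0.0851, 0.0851, 0.0850, 0.0850, 0.0850, 0.0850, 0.0850, 0.0583, 0.0583]  mean=2.9488  Neff=12.4654  idx=[1, 1, 2, 3, 4, 5, 6, 7, 8, 9, 10, 11, 12]

resampled_idx = [1, 1, 2, 3, 4, 5, 6, 7, 8, 9, 10, 11, 12]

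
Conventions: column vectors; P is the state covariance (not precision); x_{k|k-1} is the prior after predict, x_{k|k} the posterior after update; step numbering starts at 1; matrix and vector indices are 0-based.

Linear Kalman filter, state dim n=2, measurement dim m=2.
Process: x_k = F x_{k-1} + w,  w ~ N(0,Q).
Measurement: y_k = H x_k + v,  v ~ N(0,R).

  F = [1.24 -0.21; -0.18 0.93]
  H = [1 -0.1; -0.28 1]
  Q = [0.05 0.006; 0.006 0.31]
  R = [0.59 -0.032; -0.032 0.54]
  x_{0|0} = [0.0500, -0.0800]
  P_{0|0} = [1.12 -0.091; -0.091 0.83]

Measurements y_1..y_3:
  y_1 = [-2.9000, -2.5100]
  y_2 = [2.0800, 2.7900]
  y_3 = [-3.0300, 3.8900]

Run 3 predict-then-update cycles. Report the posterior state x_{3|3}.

step 1: x^-=[0.0788, -0.0834]  P^-=[1.8561 -0.5145; -0.5145 1.0946]  S=[2.5599 -1.1900; -1.1900 2.0682]  K=[0.6999 -0.0973; 0.0473 0.6261]  nu=[-2.9871, -2.4045]  x^+=[-1.7780, -1.7304]  P^+=[0.4203 0.0428; 0.0428 0.3486]
step 2: x^-=[-1.8413, -1.2893]  P^-=[0.6894 -0.1050; -0.1050 0.6108]  S=[1.3065 -0.3940; -0.3940 1.2636]  K=[0.5128 -0.0759; 0.0284 0.5155]  nu=[3.7924, 3.5637]  x^+=[-0.1671, 0.6553]  P^+=[0.3079 0.0288; 0.0288 0.2855]
step 3: x^-=[-0.3449, 0.6395]  P^-=[0.5210 -0.0842; -0.0842 0.5573]  S=[1.1334 -0.3201; -0.3201 1.1853]  K=[0.4463 -0.0735; 0.0162 0.4944]  nu=[-2.6212, 3.1540]  x^+=[-1.7467, 2.1564]  P^+=[0.2678 0.0210; 0.0210 0.2723]

x_post = [-1.7467, 2.1564]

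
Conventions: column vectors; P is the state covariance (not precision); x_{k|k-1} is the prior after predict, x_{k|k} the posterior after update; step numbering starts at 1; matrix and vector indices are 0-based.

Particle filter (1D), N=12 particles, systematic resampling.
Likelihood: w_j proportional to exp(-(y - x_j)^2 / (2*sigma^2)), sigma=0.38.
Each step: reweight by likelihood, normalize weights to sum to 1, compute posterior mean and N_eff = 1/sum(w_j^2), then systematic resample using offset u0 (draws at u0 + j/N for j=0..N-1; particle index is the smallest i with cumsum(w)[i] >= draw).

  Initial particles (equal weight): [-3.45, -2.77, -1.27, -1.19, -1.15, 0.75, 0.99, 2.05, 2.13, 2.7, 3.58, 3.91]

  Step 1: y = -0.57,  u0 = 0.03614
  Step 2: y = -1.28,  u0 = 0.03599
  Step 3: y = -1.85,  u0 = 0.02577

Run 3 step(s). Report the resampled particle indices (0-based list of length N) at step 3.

resampled_idx = [0, 0, 1, 2, 3, 4, 5, 6, 7, 8, 9, 11]

step 1: w=[0.0000, 0.0000, 0.2405, 0.3467, 0.4094, 0.0031, 0.0003, 0.0000, 0.0000, 0.0000, 0.0000, 0.0000]  mean=-1.1861  Neff=2.8933  idx=[2, 2, 2, 3, 3, 3, 3, 4, 4, 4, 4, 4]
step 2: w=[0.0861, 0.0861, 0.0861, 0.0838, 0.0838, 0.0838, 0.0838, 0.0813, 0.0813, 0.0813, 0.0813, 0.0813]  mean=-1.1944  Neff=11.9934  idx=[0, 1, 2, 3, 4, 5, 6, 7, 8, 9, 10, 11]
step 3: w=[0.1140, 0.1140, 0.1140, 0.0808, 0.0808, 0.0808, 0.0808, 0.0670, 0.0670, 0.0670, 0.0670, 0.0670]  mean=-1.2040  Neff=11.4267  idx=[0, 0, 1, 2, 3, 4, 5, 6, 7, 8, 9, 11]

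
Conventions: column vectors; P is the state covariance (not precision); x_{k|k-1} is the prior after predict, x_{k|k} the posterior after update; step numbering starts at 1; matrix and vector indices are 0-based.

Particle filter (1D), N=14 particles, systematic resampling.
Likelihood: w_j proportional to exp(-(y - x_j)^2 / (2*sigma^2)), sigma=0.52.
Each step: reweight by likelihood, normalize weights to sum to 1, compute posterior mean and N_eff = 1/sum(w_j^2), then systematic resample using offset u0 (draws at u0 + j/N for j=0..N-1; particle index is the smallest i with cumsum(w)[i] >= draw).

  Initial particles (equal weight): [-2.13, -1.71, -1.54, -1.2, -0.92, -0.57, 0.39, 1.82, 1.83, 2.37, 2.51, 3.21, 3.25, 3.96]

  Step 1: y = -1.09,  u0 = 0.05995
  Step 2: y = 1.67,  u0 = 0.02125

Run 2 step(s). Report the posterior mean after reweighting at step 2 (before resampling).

post_mean = -0.5868

step 1: w=[0.0350, 0.1271, 0.1780, 0.2531, 0.2453, 0.1570, 0.0045, 0.0000, 0.0000, 0.0000, 0.0000, 0.0000, 0.0000, 0.0000]  mean=-1.1832  Neff=5.0517  idx=[1, 1, 2, 2, 3, 3, 3, 3, 4, 4, 4, 5, 5, 5]
step 2: w=[0.0000, 0.0000, 0.0000, 0.0000, 0.0008, 0.0008, 0.0008, 0.0008, 0.0140, 0.0140, 0.0140, 0.3182, 0.3182, 0.3182]  mean=-0.5868  Neff=3.2848  idx=[9, 11, 11, 11, 11, 12, 12, 12, 12, 12, 13, 13, 13, 13]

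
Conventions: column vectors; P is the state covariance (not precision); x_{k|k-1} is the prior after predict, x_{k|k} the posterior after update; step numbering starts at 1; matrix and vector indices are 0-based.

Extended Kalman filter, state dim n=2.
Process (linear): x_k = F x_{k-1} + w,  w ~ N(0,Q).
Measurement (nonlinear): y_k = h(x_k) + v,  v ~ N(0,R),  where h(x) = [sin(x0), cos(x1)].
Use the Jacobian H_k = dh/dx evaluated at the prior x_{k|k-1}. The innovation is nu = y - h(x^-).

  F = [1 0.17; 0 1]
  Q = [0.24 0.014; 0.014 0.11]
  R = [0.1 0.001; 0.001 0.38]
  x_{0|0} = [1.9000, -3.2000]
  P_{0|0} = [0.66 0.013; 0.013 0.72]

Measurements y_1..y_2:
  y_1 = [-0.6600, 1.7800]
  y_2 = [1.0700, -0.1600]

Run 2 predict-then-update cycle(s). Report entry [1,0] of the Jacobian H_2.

H_jac[1,0] = 0.0000

step 1: x^-=[1.3560, -3.2000]  P^-=[0.9252 0.1494; 0.1494 0.8300]  H_jac=[0.2131 0.0000; 0.0000 -0.0584]  S=[0.1420 -0.0009; -0.0009 0.3828]  K=[1.3883 -0.0197; 0.2234 -0.1261]  nu=[-1.6370, 2.7783]  x^+=[-0.9714, -3.9160]  P^+=[0.6513 0.1042; 0.1042 0.8168]
step 2: x^-=[-1.6371, -3.9160]  P^-=[0.9503 0.2571; 0.2571 0.9268]  H_jac=[-0.0663 0.0000; 0.0000 -0.6993]  S=[0.1042 0.0129; 0.0129 0.8332]  K=[-0.5788 -0.2068; -0.0672 -0.7768]  nu=[2.0678, 0.5548]  x^+=[-2.9488, -4.4860]  P^+=[0.8767 0.1132; 0.1132 0.4222]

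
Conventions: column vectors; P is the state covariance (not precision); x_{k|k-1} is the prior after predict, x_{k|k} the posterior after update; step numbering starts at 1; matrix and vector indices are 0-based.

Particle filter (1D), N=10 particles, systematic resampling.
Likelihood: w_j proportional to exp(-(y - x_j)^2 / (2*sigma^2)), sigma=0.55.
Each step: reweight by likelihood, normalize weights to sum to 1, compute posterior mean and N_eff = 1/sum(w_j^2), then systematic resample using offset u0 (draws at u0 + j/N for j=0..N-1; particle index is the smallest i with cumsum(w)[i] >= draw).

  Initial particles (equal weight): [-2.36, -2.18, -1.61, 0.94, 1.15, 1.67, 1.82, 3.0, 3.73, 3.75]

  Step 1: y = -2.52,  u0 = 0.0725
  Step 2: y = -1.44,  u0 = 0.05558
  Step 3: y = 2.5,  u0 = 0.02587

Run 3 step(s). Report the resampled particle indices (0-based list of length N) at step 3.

step 1: w=[0.4701, 0.4051, 0.1248, 0.0000, 0.0000, 0.0000, 0.0000, 0.0000, 0.0000, 0.0000]  mean=-2.1935  Neff=2.4957  idx=[0, 0, 0, 0, 1, 1, 1, 1, 1, 2]
step 2: w=[0.0623, 0.0623, 0.0623, 0.0623, 0.1021, 0.1021, 0.1021, 0.1021, 0.1021, 0.2406]  mean=-2.0877  Neff=7.9703  idx=[0, 2, 4, 5, 6, 7, 7, 8, 9, 9]
step 3: w=[0.0000, 0.0000, 0.0001, 0.0001, 0.0001, 0.0001, 0.0001, 0.0001, 0.4996, 0.4996]  mean=-1.6104  Neff=2.0031  idx=[8, 8, 8, 8, 8, 9, 9, 9, 9, 9]

resampled_idx = [8, 8, 8, 8, 8, 9, 9, 9, 9, 9]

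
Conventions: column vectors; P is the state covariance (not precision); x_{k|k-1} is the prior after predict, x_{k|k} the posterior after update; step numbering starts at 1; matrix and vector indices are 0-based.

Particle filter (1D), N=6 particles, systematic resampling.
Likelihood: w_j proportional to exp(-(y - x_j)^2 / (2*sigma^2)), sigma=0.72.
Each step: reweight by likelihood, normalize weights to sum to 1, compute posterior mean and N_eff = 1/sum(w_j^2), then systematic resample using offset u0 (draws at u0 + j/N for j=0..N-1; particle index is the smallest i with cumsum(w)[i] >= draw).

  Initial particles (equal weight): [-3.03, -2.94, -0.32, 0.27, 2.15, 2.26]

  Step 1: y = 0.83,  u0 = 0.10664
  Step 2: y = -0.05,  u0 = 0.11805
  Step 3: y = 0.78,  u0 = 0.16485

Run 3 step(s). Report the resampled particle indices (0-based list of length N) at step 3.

step 1: w=[0.0000, 0.0000, 0.2078, 0.5500, 0.1386, 0.1035]  mean=0.6140  Neff=2.6623  idx=[2, 3, 3, 3, 4, 5]
step 2: w=[0.2543, 0.2472, 0.2472, 0.2472, 0.0026, 0.0016]  mean=0.1279  Neff=4.0326  idx=[0, 1, 1, 2, 3, 3]
step 3: w=[0.0741, 0.1852, 0.1852, 0.1852, 0.1852, 0.1852]  mean=0.2263  Neff=5.6512  idx=[1, 2, 3, 4, 5, 5]

resampled_idx = [1, 2, 3, 4, 5, 5]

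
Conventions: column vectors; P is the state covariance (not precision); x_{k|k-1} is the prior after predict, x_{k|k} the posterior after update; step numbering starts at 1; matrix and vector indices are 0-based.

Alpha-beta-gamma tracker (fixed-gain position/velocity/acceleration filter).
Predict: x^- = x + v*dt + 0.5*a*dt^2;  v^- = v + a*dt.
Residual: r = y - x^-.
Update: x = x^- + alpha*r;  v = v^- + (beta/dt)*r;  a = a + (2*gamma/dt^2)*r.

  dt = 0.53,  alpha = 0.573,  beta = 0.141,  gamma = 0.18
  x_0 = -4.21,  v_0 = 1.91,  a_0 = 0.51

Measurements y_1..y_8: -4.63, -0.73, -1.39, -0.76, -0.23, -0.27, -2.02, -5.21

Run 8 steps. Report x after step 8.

step 1: x_pred=-3.1261  r=-1.5039  x^+=-3.9878  v^+=1.7802  a^+=-1.4174
step 2: x_pred=-3.2434  r=2.5134  x^+=-1.8032  v^+=1.6976  a^+=1.8037
step 3: x_pred=-0.6501  r=-0.7399  x^+=-1.0741  v^+=2.4568  a^+=0.8555
step 4: x_pred=0.3482  r=-1.1082  x^+=-0.2868  v^+=2.6154  a^+=-0.5647
step 5: x_pred=1.0200  r=-1.2500  x^+=0.3038  v^+=1.9836  a^+=-2.1667
step 6: x_pred=1.0507  r=-1.3207  x^+=0.2940  v^+=0.4838  a^+=-3.8594
step 7: x_pred=0.0083  r=-2.0283  x^+=-1.1539  v^+=-2.1012  a^+=-6.4589
step 8: x_pred=-3.1747  r=-2.0353  x^+=-4.3409  v^+=-6.0659  a^+=-9.0673

x_post = -4.3409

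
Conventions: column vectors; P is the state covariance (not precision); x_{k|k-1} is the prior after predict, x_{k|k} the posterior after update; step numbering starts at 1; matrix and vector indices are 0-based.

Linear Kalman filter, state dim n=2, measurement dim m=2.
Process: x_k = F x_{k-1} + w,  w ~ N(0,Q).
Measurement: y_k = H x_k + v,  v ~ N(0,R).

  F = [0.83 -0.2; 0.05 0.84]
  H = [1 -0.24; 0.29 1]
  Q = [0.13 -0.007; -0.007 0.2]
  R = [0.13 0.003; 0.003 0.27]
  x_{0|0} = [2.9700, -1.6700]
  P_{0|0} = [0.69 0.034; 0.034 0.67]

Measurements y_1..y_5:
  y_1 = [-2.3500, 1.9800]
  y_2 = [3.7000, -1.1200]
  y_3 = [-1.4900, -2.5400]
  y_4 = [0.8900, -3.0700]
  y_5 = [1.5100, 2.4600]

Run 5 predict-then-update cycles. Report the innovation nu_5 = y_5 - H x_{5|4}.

innov = [0.5486, 4.1180]

step 1: x^-=[2.7991, -1.2543]  P^-=[0.6209 -0.0676; -0.0676 0.6773]  S=[0.8223 -0.0424; -0.0424 0.9604]  K=[0.7826 0.1517; -0.2451 0.6741]  nu=[-5.4501, 2.4226]  x^+=[-1.0985, 1.7146]  P^+=[0.1053 0.0128; 0.0128 0.1776]
step 2: x^-=[-1.2547, 1.3853]  P^-=[0.2054 -0.0237; -0.0237 0.3266]  S=[0.3656 -0.0379; -0.0379 0.6002]  K=[0.5874 0.0968; -0.2255 0.5186]  nu=[5.2872, -2.1415]  x^+=[1.6436, -0.9175]  P^+=[0.0779 0.0053; 0.0053 0.1378]
step 3: x^-=[1.5477, -0.6885]  P^-=[0.1874 -0.0233; -0.0233 0.2979]  S=[0.3458 -0.0358; -0.0358 0.5701]  K=[0.5676 0.0901; -0.2227 0.4966]  nu=[-3.2029, -2.3003]  x^+=[-0.4776, -1.1178]  P^+=[0.0751 0.0043; 0.0043 0.1322]
step 4: x^-=[-0.1728, -0.9628]  P^-=[0.1856 -0.0232; -0.0232 0.2938]  S=[0.3436 -0.0352; -0.0352 0.5660]  K=[0.5654 0.0894; -0.2220 0.4934]  nu=[0.8318, -2.0571]  x^+=[0.1136, -2.1625]  P^+=[0.0748 0.0041; 0.0041 0.1314]
step 5: x^-=[0.5268, -1.8108]  P^-=[0.1854 -0.0231; -0.0231 0.2932]  S=[0.3434 -0.0351; -0.0351 0.5654]  K=[0.5652 0.0893; -0.2218 0.4930]  nu=[0.5486, 4.1180]  x^+=[1.2046, 0.0975]  P^+=[0.0747 0.0041; 0.0041 0.1312]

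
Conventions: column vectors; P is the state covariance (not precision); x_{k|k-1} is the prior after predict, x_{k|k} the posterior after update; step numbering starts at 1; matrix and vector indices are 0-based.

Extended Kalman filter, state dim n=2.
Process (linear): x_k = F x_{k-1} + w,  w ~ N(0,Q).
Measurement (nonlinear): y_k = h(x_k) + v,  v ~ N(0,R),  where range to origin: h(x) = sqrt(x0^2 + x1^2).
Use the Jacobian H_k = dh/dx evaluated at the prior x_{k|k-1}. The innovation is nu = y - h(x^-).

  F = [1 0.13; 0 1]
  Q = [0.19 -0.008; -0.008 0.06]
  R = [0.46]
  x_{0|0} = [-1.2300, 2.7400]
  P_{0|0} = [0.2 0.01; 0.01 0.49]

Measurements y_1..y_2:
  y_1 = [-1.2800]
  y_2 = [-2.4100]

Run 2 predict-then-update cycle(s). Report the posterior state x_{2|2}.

step 1: x^-=[-0.8738, 2.7400]  P^-=[0.4009 0.0657; 0.0657 0.5500]  H_jac=[-0.3038 0.9527]  S=[0.9582]  K=[-0.0618; 0.5260]  nu=[-4.1560]  x^+=[-0.6170, 0.5539]  P^+=[0.3972 0.0968; 0.0968 0.2849]
step 2: x^-=[-0.5450, 0.5539]  P^-=[0.6172 0.1259; 0.1259 0.3449]  H_jac=[-0.7014 0.7128]  S=[0.8130]  K=[-0.4221; 0.1938]  nu=[-3.1870]  x^+=[0.8003, -0.0637]  P^+=[0.4723 0.1924; 0.1924 0.3143]

x_post = [0.8003, -0.0637]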